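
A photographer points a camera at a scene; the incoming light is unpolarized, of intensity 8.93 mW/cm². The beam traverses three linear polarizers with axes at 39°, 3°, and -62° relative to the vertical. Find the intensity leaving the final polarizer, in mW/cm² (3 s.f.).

Unpolarized light through the first polarizer → I₁ = 8.93 mW/cm²/2 = 4.465 mW/cm², polarized at 39°.
I₂ = I₁ · cos²(36°) = 4.465 · 0.6545 = 2.922 mW/cm².
I₃ = I₂ · cos²(65°) = 2.922 · 0.1786 = 0.522 mW/cm².

I ≈ 0.522 mW/cm²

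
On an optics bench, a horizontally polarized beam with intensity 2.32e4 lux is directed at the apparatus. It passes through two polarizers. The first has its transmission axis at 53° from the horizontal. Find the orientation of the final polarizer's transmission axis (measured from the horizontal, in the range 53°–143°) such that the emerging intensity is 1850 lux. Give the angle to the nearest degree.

I₁ = I₀ cos²(53° − 0°) = I₀ cos²(53°) = 0.3622 I₀.
Target fraction: 1850 / 2.32e4 lux = 0.07974 of I₀.
Need I₂/I₀ = 0.07974, so cos²(θ − 53°) = 0.07974 / 0.3622 = 0.2202.
θ − 53° = arccos(√0.2202) = 62.0°, giving θ ≈ 53 + 62.0 = 115.0°.

θ ≈ 115°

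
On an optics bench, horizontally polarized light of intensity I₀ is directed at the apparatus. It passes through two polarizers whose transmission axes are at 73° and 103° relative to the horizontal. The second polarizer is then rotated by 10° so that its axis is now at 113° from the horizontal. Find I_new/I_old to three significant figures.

Before rotation:
I₁ = I₀ cos²(73° − 0°) = I₀ cos²(73°) = 0.08548 I₀.
I₂ = I₁ cos²(103° − 73°) = 0.08548 I₀ · cos²(30°) = 0.06411 I₀.
After rotation:
I₁ = I₀ cos²(73° − 0°) = I₀ cos²(73°) = 0.08548 I₀.
I₂ = I₁ cos²(113° − 73°) = 0.08548 I₀ · cos²(40°) = 0.05016 I₀.
Ratio = 0.05016 / 0.06411 = 0.7824.

I_new/I_old ≈ 0.782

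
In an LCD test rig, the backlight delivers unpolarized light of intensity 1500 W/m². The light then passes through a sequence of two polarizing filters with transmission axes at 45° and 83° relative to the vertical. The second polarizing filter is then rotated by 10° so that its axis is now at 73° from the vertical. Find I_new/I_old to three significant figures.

Before rotation:
Unpolarized light through the first polarizer → I₁ = ½ I₀, now polarized at 45°.
I₂ = I₁ cos²(83° − 45°) = 0.5 I₀ · cos²(38°) = 0.3105 I₀.
After rotation:
Unpolarized light through the first polarizer → I₁ = ½ I₀, now polarized at 45°.
I₂ = I₁ cos²(73° − 45°) = 0.5 I₀ · cos²(28°) = 0.3898 I₀.
Ratio = 0.3898 / 0.3105 = 1.255.

I_new/I_old ≈ 1.26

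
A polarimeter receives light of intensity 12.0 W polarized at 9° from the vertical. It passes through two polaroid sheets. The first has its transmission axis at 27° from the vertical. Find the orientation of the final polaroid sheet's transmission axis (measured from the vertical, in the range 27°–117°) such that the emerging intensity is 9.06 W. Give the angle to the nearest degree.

θ ≈ 51°

By Malus's law, I₁ = I₀ cos²(27° − 9°) = I₀ cos²(18°) = 0.9045 I₀.
Target fraction: 9.06 / 12.0 W = 0.755 of I₀.
Need I₂/I₀ = 0.755, so cos²(θ − 27°) = 0.755 / 0.9045 = 0.8347.
θ − 27° = arccos(√0.8347) = 24.0°, giving θ ≈ 27 + 24.0 = 51.0°.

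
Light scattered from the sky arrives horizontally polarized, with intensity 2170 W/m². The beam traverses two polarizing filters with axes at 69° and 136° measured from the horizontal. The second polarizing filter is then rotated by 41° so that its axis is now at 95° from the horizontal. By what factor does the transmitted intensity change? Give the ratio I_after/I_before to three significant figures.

I_new/I_old ≈ 5.29

Before rotation:
By Malus's law, I₁ = I₀ cos²(69° − 0°) = I₀ cos²(69°) = 0.1284 I₀.
I₂ = I₁ cos²(136° − 69°) = 0.1284 I₀ · cos²(67°) = 0.01961 I₀.
After rotation:
I₁ = I₀ cos²(69° − 0°) = I₀ cos²(69°) = 0.1284 I₀.
I₂ = I₁ cos²(95° − 69°) = 0.1284 I₀ · cos²(26°) = 0.1037 I₀.
Ratio = 0.1037 / 0.01961 = 5.291.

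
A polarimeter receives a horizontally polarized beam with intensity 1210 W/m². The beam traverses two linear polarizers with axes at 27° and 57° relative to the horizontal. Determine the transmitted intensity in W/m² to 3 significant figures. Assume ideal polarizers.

I ≈ 720 W/m²

By Malus's law, I₁ = 1210 W/m² · cos²(27°) = 960.6 W/m².
I₂ = I₁ · cos²(30°) = 960.6 · 0.75 = 720.5 W/m².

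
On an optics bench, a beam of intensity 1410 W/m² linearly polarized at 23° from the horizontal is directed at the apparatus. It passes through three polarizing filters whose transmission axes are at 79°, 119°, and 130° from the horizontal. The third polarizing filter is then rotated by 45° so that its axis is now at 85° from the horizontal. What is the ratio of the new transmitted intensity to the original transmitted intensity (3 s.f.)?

Before rotation:
I₁ = I₀ cos²(79° − 23°) = I₀ cos²(56°) = 0.3127 I₀.
I₂ = I₁ cos²(119° − 79°) = 0.3127 I₀ · cos²(40°) = 0.1835 I₀.
I₃ = I₂ cos²(130° − 119°) = 0.1835 I₀ · cos²(11°) = 0.1768 I₀.
After rotation:
I₁ = I₀ cos²(79° − 23°) = I₀ cos²(56°) = 0.3127 I₀.
I₂ = I₁ cos²(119° − 79°) = 0.3127 I₀ · cos²(40°) = 0.1835 I₀.
I₃ = I₂ cos²(85° − 119°) = 0.1835 I₀ · cos²(34°) = 0.1261 I₀.
Ratio = 0.1261 / 0.1768 = 0.7133.

I_new/I_old ≈ 0.713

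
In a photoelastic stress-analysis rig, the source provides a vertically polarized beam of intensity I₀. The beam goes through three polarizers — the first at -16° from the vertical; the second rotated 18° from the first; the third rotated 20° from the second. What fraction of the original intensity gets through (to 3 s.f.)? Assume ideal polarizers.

I₁ = I₀ cos²(-16° − 0°) = I₀ cos²(16°) = 0.924 I₀.
I₂ = I₁ cos²(18°) = 0.924 · 0.9045 I₀ = 0.8358 I₀.
I₃ = I₂ cos²(20°) = 0.8358 · 0.883 I₀ = 0.738 I₀.
Transmitted fraction = 0.738.

≈ 0.738 I₀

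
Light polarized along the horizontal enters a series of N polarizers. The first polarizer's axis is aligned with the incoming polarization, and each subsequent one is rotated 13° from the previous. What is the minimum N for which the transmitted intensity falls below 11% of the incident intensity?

N = 44

First polarizer is aligned with the polarization: full transmission.
Each further stage multiplies by cos²(13°) = 0.9494.
After N polarizers: T = 0.9494^(N−1). Require T < 0.11 ⇒ N−1 > ln(0.11)/ln(0.9494) = 42.51, so N−1 ≥ 43 and N = 44.
Check: N=44 gives T = 0.1072 < 0.11; N=43 gives T = 0.1129.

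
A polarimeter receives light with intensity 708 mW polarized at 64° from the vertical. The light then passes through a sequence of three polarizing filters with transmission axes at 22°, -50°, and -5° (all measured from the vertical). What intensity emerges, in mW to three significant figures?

I ≈ 18.7 mW

By Malus's law, I₁ = 708 mW · cos²(42°) = 391 mW.
I₂ = I₁ · cos²(72°) = 391 · 0.09549 = 37.34 mW.
I₃ = I₂ · cos²(45°) = 37.34 · 0.5 = 18.67 mW.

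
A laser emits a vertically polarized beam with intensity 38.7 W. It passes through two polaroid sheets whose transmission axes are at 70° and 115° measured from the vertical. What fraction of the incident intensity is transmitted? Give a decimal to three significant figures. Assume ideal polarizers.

I/I₀ ≈ 0.0585

By Malus's law, I₁ = 38.7 W · cos²(70°) = 4.527 W.
I₂ = I₁ · cos²(45°) = 4.527 · 0.5 = 2.264 W.
Transmitted fraction = 0.05849.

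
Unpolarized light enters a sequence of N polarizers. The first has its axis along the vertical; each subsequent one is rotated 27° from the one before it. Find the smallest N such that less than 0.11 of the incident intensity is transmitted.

N = 8

First polarizer halves the unpolarized light: factor 1/2.
Each further stage multiplies by cos²(27°) = 0.7939.
After N polarizers: T = 0.5·0.7939^(N−1). Require T < 0.11 ⇒ N−1 > ln(0.11/0.5)/ln(0.7939) = 6.56, so N−1 ≥ 7 and N = 8.
Check: N=8 gives T = 0.09938 < 0.11; N=7 gives T = 0.1252.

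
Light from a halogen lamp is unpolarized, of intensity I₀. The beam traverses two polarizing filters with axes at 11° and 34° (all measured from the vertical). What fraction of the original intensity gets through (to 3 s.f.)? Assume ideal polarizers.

Unpolarized light through the first polarizer → I₁ = ½ I₀, now polarized at 11°.
I₂ = I₁ cos²(34° − 11°) = 0.5 I₀ · cos²(23°) = 0.4237 I₀.
Transmitted fraction = 0.4237.

≈ 0.424 I₀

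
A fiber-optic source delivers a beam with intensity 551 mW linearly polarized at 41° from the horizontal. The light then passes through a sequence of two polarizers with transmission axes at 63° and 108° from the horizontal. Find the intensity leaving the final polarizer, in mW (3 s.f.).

By Malus's law, I₁ = 551 mW · cos²(22°) = 473.7 mW.
I₂ = I₁ · cos²(45°) = 473.7 · 0.5 = 236.8 mW.

I ≈ 237 mW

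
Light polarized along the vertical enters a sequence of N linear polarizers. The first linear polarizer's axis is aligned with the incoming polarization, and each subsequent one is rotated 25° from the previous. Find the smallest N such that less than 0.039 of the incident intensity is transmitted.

First polarizer is aligned with the polarization: full transmission.
Each further stage multiplies by cos²(25°) = 0.8214.
After N polarizers: T = 0.8214^(N−1). Require T < 0.039 ⇒ N−1 > ln(0.039)/ln(0.8214) = 16.49, so N−1 ≥ 17 and N = 18.
Check: N=18 gives T = 0.03527 < 0.039; N=17 gives T = 0.04294.

N = 18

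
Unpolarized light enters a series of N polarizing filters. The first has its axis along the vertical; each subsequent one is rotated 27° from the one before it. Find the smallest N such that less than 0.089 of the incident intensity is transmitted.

First polarizer halves the unpolarized light: factor 1/2.
Each further stage multiplies by cos²(27°) = 0.7939.
After N polarizers: T = 0.5·0.7939^(N−1). Require T < 0.089 ⇒ N−1 > ln(0.089/0.5)/ln(0.7939) = 7.48, so N−1 ≥ 8 and N = 9.
Check: N=9 gives T = 0.0789 < 0.089; N=8 gives T = 0.09938.

N = 9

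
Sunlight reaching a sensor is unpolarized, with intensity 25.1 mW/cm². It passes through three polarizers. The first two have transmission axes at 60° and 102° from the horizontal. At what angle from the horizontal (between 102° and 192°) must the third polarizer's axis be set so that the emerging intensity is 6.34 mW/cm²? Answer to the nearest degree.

Unpolarized light through the first polarizer → I₁ = ½ I₀, now polarized at 60°.
I₂ = I₁ cos²(102° − 60°) = 0.5 I₀ · cos²(42°) = 0.2761 I₀.
Target fraction: 6.34 / 25.1 mW/cm² = 0.2526 of I₀.
Need I₃/I₀ = 0.2526, so cos²(θ − 102°) = 0.2526 / 0.2761 = 0.9147.
θ − 102° = arccos(√0.9147) = 17.0°, giving θ ≈ 102 + 17.0 = 119.0°.

θ ≈ 119°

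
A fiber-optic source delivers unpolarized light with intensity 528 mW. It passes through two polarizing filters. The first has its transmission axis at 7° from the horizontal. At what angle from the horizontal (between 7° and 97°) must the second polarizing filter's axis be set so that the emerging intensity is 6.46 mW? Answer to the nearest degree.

Unpolarized light through the first polarizer → I₁ = ½ I₀, now polarized at 7°.
Target fraction: 6.46 / 528 mW = 0.01223 of I₀.
Need I₂/I₀ = 0.01223, so cos²(θ − 7°) = 0.01223 / 0.5 = 0.02447.
θ − 7° = arccos(√0.02447) = 81.0°, giving θ ≈ 7 + 81.0 = 88.0°.

θ ≈ 88°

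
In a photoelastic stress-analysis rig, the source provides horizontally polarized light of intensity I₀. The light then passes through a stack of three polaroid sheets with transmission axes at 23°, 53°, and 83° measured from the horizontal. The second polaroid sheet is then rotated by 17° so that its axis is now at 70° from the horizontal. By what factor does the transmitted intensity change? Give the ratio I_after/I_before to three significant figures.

I_new/I_old ≈ 0.785

Before rotation:
I₁ = I₀ cos²(23° − 0°) = I₀ cos²(23°) = 0.8473 I₀.
I₂ = I₁ cos²(53° − 23°) = 0.8473 I₀ · cos²(30°) = 0.6355 I₀.
I₃ = I₂ cos²(83° − 53°) = 0.6355 I₀ · cos²(30°) = 0.4766 I₀.
After rotation:
I₁ = I₀ cos²(23° − 0°) = I₀ cos²(23°) = 0.8473 I₀.
I₂ = I₁ cos²(70° − 23°) = 0.8473 I₀ · cos²(47°) = 0.3941 I₀.
I₃ = I₂ cos²(83° − 70°) = 0.3941 I₀ · cos²(13°) = 0.3742 I₀.
Ratio = 0.3742 / 0.4766 = 0.785.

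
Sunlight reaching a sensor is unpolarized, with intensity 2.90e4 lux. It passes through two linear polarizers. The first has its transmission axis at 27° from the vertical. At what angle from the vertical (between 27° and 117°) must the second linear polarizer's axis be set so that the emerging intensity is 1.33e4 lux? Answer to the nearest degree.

Unpolarized light through the first polarizer → I₁ = ½ I₀, now polarized at 27°.
Target fraction: 1.33e4 / 2.90e4 lux = 0.4586 of I₀.
Need I₂/I₀ = 0.4586, so cos²(θ − 27°) = 0.4586 / 0.5 = 0.9172.
θ − 27° = arccos(√0.9172) = 16.7°, giving θ ≈ 27 + 16.7 = 43.7°.

θ ≈ 44°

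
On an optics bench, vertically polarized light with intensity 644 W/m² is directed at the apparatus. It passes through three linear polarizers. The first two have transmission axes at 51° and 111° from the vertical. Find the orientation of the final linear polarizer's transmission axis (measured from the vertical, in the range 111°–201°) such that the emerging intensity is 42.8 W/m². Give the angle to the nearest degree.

By Malus's law, I₁ = I₀ cos²(51° − 0°) = I₀ cos²(51°) = 0.396 I₀.
I₂ = I₁ cos²(111° − 51°) = 0.396 I₀ · cos²(60°) = 0.09901 I₀.
Target fraction: 42.8 / 644 W/m² = 0.06646 of I₀.
Need I₃/I₀ = 0.06646, so cos²(θ − 111°) = 0.06646 / 0.09901 = 0.6712.
θ − 111° = arccos(√0.6712) = 35.0°, giving θ ≈ 111 + 35.0 = 146.0°.

θ ≈ 146°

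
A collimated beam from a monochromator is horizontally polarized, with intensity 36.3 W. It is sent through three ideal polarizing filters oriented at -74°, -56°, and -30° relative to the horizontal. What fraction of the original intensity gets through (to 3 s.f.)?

I/I₀ ≈ 0.0555

I₁ = 36.3 W · cos²(74°) = 2.758 W.
I₂ = I₁ · cos²(18°) = 2.758 · 0.9045 = 2.495 W.
I₃ = I₂ · cos²(26°) = 2.495 · 0.8078 = 2.015 W.
Transmitted fraction = 0.05551.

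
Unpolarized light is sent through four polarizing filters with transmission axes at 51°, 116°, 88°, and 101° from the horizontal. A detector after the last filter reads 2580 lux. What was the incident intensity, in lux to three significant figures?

Unpolarized light through the first polarizer → I₁ = ½ I₀, now polarized at 51°.
I₂ = I₁ cos²(116° − 51°) = 0.5 I₀ · cos²(65°) = 0.0893 I₀.
I₃ = I₂ cos²(88° − 116°) = 0.0893 I₀ · cos²(28°) = 0.06962 I₀.
I₄ = I₃ cos²(101° − 88°) = 0.06962 I₀ · cos²(13°) = 0.0661 I₀.
So 2580 lux = 0.0661 I₀, giving I₀ = 2580/0.0661 = 3.903e+04 lux.

I₀ ≈ 3.90e4 lux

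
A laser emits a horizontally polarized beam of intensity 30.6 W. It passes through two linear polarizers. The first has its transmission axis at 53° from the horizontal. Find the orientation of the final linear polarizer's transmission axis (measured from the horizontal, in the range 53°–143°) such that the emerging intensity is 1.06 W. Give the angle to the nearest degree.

I₁ = I₀ cos²(53° − 0°) = I₀ cos²(53°) = 0.3622 I₀.
Target fraction: 1.06 / 30.6 W = 0.03464 of I₀.
Need I₂/I₀ = 0.03464, so cos²(θ − 53°) = 0.03464 / 0.3622 = 0.09564.
θ − 53° = arccos(√0.09564) = 72.0°, giving θ ≈ 53 + 72.0 = 125.0°.

θ ≈ 125°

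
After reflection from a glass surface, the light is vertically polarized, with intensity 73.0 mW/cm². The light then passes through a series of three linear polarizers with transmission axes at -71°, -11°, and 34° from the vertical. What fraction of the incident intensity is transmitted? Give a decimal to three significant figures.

I/I₀ ≈ 0.0132

I₁ = 73.0 mW/cm² · cos²(71°) = 7.738 mW/cm².
I₂ = I₁ · cos²(60°) = 7.738 · 0.25 = 1.934 mW/cm².
I₃ = I₂ · cos²(45°) = 1.934 · 0.5 = 0.9672 mW/cm².
Transmitted fraction = 0.01325.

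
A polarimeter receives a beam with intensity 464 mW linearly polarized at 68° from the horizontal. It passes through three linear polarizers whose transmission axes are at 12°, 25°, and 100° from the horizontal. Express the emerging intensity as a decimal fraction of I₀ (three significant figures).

I/I₀ ≈ 0.0199

I₁ = 464 mW · cos²(56°) = 145.1 mW.
I₂ = I₁ · cos²(13°) = 145.1 · 0.9494 = 137.7 mW.
I₃ = I₂ · cos²(75°) = 137.7 · 0.06699 = 9.227 mW.
Transmitted fraction = 0.01989.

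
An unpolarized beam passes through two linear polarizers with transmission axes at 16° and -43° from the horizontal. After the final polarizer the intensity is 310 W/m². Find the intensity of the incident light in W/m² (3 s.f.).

Unpolarized light through the first polarizer → I₁ = ½ I₀, now polarized at 16°.
I₂ = I₁ cos²(-43° − 16°) = 0.5 I₀ · cos²(59°) = 0.1326 I₀.
So 310 W/m² = 0.1326 I₀, giving I₀ = 310/0.1326 = 2337 W/m².

I₀ ≈ 2340 W/m²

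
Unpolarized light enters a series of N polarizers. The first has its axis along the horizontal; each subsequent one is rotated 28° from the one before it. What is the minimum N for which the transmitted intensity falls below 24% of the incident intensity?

N = 4

First polarizer halves the unpolarized light: factor 1/2.
Each further stage multiplies by cos²(28°) = 0.7796.
After N polarizers: T = 0.5·0.7796^(N−1). Require T < 0.24 ⇒ N−1 > ln(0.24/0.5)/ln(0.7796) = 2.95, so N−1 ≥ 3 and N = 4.
Check: N=4 gives T = 0.2369 < 0.24; N=3 gives T = 0.3039.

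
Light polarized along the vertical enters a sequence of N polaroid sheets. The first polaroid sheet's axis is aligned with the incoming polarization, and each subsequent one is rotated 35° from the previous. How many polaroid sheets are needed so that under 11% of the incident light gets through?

First polarizer is aligned with the polarization: full transmission.
Each further stage multiplies by cos²(35°) = 0.671.
After N polarizers: T = 0.671^(N−1). Require T < 0.11 ⇒ N−1 > ln(0.11)/ln(0.671) = 5.53, so N−1 ≥ 6 and N = 7.
Check: N=7 gives T = 0.09128 < 0.11; N=6 gives T = 0.136.

N = 7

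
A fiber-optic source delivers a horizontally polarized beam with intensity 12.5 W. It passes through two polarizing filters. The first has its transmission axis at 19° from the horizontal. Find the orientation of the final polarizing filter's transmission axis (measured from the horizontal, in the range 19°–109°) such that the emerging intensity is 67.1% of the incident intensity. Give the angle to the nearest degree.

By Malus's law, I₁ = I₀ cos²(19° − 0°) = I₀ cos²(19°) = 0.894 I₀.
Need I₂/I₀ = 0.671, so cos²(θ − 19°) = 0.671 / 0.894 = 0.7506.
θ − 19° = arccos(√0.7506) = 30.0°, giving θ ≈ 19 + 30.0 = 49.0°.

θ ≈ 49°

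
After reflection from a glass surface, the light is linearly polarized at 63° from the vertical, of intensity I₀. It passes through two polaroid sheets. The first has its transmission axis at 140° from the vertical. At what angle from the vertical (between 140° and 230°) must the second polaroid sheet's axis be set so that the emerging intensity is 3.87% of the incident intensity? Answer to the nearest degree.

By Malus's law, I₁ = I₀ cos²(140° − 63°) = I₀ cos²(77°) = 0.0506 I₀.
Need I₂/I₀ = 0.0387, so cos²(θ − 140°) = 0.0387 / 0.0506 = 0.7648.
θ − 140° = arccos(√0.7648) = 29.0°, giving θ ≈ 140 + 29.0 = 169.0°.

θ ≈ 169°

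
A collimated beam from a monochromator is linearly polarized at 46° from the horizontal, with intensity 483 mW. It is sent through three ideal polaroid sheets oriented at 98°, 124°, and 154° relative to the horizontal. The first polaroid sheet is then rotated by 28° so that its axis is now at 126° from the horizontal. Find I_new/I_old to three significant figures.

I_new/I_old ≈ 0.0984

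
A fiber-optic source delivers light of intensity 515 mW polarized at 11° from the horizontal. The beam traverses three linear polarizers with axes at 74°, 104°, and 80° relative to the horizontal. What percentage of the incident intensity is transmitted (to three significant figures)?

≈ 12.9%

By Malus's law, I₁ = 515 mW · cos²(63°) = 106.1 mW.
I₂ = I₁ · cos²(30°) = 106.1 · 0.75 = 79.61 mW.
I₃ = I₂ · cos²(24°) = 79.61 · 0.8346 = 66.44 mW.
That is 12.9% of the incident intensity.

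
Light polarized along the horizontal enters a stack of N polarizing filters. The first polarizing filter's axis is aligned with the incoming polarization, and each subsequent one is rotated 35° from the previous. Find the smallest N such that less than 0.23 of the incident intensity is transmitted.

N = 5

First polarizer is aligned with the polarization: full transmission.
Each further stage multiplies by cos²(35°) = 0.671.
After N polarizers: T = 0.671^(N−1). Require T < 0.23 ⇒ N−1 > ln(0.23)/ln(0.671) = 3.68, so N−1 ≥ 4 and N = 5.
Check: N=5 gives T = 0.2027 < 0.23; N=4 gives T = 0.3021.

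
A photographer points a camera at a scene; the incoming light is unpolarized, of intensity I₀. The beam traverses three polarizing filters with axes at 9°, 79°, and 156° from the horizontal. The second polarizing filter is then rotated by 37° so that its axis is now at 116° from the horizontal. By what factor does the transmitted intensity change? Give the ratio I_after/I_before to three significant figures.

I_new/I_old ≈ 8.47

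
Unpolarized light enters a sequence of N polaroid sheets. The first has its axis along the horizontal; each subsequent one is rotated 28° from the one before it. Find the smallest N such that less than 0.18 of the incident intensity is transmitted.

N = 6

First polarizer halves the unpolarized light: factor 1/2.
Each further stage multiplies by cos²(28°) = 0.7796.
After N polarizers: T = 0.5·0.7796^(N−1). Require T < 0.18 ⇒ N−1 > ln(0.18/0.5)/ln(0.7796) = 4.10, so N−1 ≥ 5 and N = 6.
Check: N=6 gives T = 0.144 < 0.18; N=5 gives T = 0.1847.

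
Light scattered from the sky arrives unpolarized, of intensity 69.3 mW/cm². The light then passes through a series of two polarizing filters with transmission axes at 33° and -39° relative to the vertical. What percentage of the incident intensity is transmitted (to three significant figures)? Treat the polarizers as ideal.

Unpolarized light through the first polarizer → I₁ = 69.3 mW/cm²/2 = 34.65 mW/cm², polarized at 33°.
I₂ = I₁ · cos²(72°) = 34.65 · 0.09549 = 3.309 mW/cm².
That is 4.775% of the incident intensity.

≈ 4.77%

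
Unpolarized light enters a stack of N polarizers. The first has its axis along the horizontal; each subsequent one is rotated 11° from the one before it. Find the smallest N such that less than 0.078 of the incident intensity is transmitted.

N = 52

First polarizer halves the unpolarized light: factor 1/2.
Each further stage multiplies by cos²(11°) = 0.9636.
After N polarizers: T = 0.5·0.9636^(N−1). Require T < 0.078 ⇒ N−1 > ln(0.078/0.5)/ln(0.9636) = 50.10, so N−1 ≥ 51 and N = 52.
Check: N=52 gives T = 0.07543 < 0.078; N=51 gives T = 0.07828.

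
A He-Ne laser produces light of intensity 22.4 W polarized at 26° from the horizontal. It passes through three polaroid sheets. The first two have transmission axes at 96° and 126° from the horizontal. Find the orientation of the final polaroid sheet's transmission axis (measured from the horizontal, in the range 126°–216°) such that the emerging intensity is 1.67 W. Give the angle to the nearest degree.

I₁ = I₀ cos²(96° − 26°) = I₀ cos²(70°) = 0.117 I₀.
I₂ = I₁ cos²(126° − 96°) = 0.117 I₀ · cos²(30°) = 0.08773 I₀.
Target fraction: 1.67 / 22.4 W = 0.07455 of I₀.
Need I₃/I₀ = 0.07455, so cos²(θ − 126°) = 0.07455 / 0.08773 = 0.8498.
θ − 126° = arccos(√0.8498) = 22.8°, giving θ ≈ 126 + 22.8 = 148.8°.

θ ≈ 149°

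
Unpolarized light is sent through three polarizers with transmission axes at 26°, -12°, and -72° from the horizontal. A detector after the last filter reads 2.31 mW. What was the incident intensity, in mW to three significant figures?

Unpolarized light through the first polarizer → I₁ = ½ I₀, now polarized at 26°.
I₂ = I₁ cos²(-12° − 26°) = 0.5 I₀ · cos²(38°) = 0.3105 I₀.
I₃ = I₂ cos²(-72° + 12°) = 0.3105 I₀ · cos²(60°) = 0.07762 I₀.
So 2.31 mW = 0.07762 I₀, giving I₀ = 2.31/0.07762 = 29.76 mW.

I₀ ≈ 29.8 mW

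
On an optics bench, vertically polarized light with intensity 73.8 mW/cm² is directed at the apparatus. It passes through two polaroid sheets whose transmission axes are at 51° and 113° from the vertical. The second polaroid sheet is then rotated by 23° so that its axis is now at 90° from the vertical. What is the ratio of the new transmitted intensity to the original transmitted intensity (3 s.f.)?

Before rotation:
I₁ = I₀ cos²(51° − 0°) = I₀ cos²(51°) = 0.396 I₀.
I₂ = I₁ cos²(113° − 51°) = 0.396 I₀ · cos²(62°) = 0.08729 I₀.
After rotation:
I₁ = I₀ cos²(51° − 0°) = I₀ cos²(51°) = 0.396 I₀.
I₂ = I₁ cos²(90° − 51°) = 0.396 I₀ · cos²(39°) = 0.2392 I₀.
Ratio = 0.2392 / 0.08729 = 2.74.

I_new/I_old ≈ 2.74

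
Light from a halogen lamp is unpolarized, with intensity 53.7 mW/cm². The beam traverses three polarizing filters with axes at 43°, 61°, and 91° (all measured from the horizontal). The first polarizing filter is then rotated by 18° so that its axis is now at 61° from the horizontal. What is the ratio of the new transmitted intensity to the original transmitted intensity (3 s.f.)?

Before rotation:
Unpolarized light through the first polarizer → I₁ = ½ I₀, now polarized at 43°.
I₂ = I₁ cos²(61° − 43°) = 0.5 I₀ · cos²(18°) = 0.4523 I₀.
I₃ = I₂ cos²(91° − 61°) = 0.4523 I₀ · cos²(30°) = 0.3392 I₀.
After rotation:
Unpolarized light through the first polarizer → I₁ = ½ I₀, now polarized at 61°.
I₂ = I₁ cos²(61° − 61°) = 0.5 I₀ · cos²(0°) = 0.5 I₀.
I₃ = I₂ cos²(91° − 61°) = 0.5 I₀ · cos²(30°) = 0.375 I₀.
Ratio = 0.375 / 0.3392 = 1.106.

I_new/I_old ≈ 1.11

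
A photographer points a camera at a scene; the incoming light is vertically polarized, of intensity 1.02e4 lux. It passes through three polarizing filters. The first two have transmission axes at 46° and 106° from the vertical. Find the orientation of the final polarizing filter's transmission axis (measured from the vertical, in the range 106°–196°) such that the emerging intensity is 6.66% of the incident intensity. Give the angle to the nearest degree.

θ ≈ 148°

I₁ = I₀ cos²(46° − 0°) = I₀ cos²(46°) = 0.4826 I₀.
I₂ = I₁ cos²(106° − 46°) = 0.4826 I₀ · cos²(60°) = 0.1206 I₀.
Need I₃/I₀ = 0.0666, so cos²(θ − 106°) = 0.0666 / 0.1206 = 0.5521.
θ − 106° = arccos(√0.5521) = 42.0°, giving θ ≈ 106 + 42.0 = 148.0°.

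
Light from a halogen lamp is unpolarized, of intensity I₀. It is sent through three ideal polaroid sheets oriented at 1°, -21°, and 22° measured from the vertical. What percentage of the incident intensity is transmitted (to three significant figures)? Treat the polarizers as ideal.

Unpolarized light through the first polarizer → I₁ = ½ I₀, now polarized at 1°.
I₂ = I₁ cos²(-21° − 1°) = 0.5 I₀ · cos²(22°) = 0.4298 I₀.
I₃ = I₂ cos²(22° + 21°) = 0.4298 I₀ · cos²(43°) = 0.2299 I₀.
That is 22.99% of the incident intensity.

≈ 23.0%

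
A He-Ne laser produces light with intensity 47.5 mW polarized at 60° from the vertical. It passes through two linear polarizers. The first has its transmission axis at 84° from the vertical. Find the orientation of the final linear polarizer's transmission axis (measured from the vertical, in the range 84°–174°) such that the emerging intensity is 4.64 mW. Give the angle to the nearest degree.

θ ≈ 154°

I₁ = I₀ cos²(84° − 60°) = I₀ cos²(24°) = 0.8346 I₀.
Target fraction: 4.64 / 47.5 mW = 0.09768 of I₀.
Need I₂/I₀ = 0.09768, so cos²(θ − 84°) = 0.09768 / 0.8346 = 0.117.
θ − 84° = arccos(√0.117) = 70.0°, giving θ ≈ 84 + 70.0 = 154.0°.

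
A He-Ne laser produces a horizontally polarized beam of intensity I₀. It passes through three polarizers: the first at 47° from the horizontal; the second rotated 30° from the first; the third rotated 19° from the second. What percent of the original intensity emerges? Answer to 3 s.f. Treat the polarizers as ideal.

≈ 31.2%

I₁ = I₀ cos²(47° − 0°) = I₀ cos²(47°) = 0.4651 I₀.
I₂ = I₁ cos²(30°) = 0.4651 · 0.75 I₀ = 0.3488 I₀.
I₃ = I₂ cos²(19°) = 0.3488 · 0.894 I₀ = 0.3119 I₀.
That is 31.19% of the incident intensity.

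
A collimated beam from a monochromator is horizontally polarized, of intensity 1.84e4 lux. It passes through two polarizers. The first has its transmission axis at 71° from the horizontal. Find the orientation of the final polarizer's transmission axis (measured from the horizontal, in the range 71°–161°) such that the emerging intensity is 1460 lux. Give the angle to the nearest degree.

θ ≈ 101°

By Malus's law, I₁ = I₀ cos²(71° − 0°) = I₀ cos²(71°) = 0.106 I₀.
Target fraction: 1460 / 1.84e4 lux = 0.07935 of I₀.
Need I₂/I₀ = 0.07935, so cos²(θ − 71°) = 0.07935 / 0.106 = 0.7486.
θ − 71° = arccos(√0.7486) = 30.1°, giving θ ≈ 71 + 30.1 = 101.1°.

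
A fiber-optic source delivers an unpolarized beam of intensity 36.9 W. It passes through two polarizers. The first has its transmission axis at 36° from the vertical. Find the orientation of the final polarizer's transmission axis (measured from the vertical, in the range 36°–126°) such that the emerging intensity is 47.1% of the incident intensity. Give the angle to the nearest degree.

θ ≈ 50°

Unpolarized light through the first polarizer → I₁ = ½ I₀, now polarized at 36°.
Need I₂/I₀ = 0.471, so cos²(θ − 36°) = 0.471 / 0.5 = 0.942.
θ − 36° = arccos(√0.942) = 13.9°, giving θ ≈ 36 + 13.9 = 49.9°.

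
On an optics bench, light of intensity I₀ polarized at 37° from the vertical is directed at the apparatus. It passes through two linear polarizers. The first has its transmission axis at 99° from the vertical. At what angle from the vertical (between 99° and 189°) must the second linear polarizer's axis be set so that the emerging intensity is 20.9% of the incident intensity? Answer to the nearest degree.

θ ≈ 112°

I₁ = I₀ cos²(99° − 37°) = I₀ cos²(62°) = 0.2204 I₀.
Need I₂/I₀ = 0.209, so cos²(θ − 99°) = 0.209 / 0.2204 = 0.9483.
θ − 99° = arccos(√0.9483) = 13.1°, giving θ ≈ 99 + 13.1 = 112.1°.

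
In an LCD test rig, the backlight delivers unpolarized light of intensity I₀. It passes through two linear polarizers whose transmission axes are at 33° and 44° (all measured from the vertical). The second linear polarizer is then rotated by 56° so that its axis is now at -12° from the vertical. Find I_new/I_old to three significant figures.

I_new/I_old ≈ 0.519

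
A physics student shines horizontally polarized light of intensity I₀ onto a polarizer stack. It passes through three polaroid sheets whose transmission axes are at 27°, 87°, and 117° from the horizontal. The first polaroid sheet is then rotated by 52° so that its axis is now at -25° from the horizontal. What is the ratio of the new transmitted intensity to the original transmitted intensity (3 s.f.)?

I_new/I_old ≈ 0.581

Before rotation:
By Malus's law, I₁ = I₀ cos²(27° − 0°) = I₀ cos²(27°) = 0.7939 I₀.
I₂ = I₁ cos²(87° − 27°) = 0.7939 I₀ · cos²(60°) = 0.1985 I₀.
I₃ = I₂ cos²(117° − 87°) = 0.1985 I₀ · cos²(30°) = 0.1489 I₀.
After rotation:
I₁ = I₀ cos²(-25° − 0°) = I₀ cos²(25°) = 0.8214 I₀.
Angle between axes 1 and 2: 68°. I₂ = 0.8214 I₀ · cos²(68°) = 0.1153 I₀.
I₃ = I₂ cos²(117° − 87°) = 0.1153 I₀ · cos²(30°) = 0.08645 I₀.
Ratio = 0.08645 / 0.1489 = 0.5808.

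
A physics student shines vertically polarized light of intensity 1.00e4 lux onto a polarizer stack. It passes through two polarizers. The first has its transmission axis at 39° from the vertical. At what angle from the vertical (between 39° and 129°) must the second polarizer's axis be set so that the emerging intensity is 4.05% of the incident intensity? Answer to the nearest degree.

I₁ = I₀ cos²(39° − 0°) = I₀ cos²(39°) = 0.604 I₀.
Need I₂/I₀ = 0.0405, so cos²(θ − 39°) = 0.0405 / 0.604 = 0.06706.
θ − 39° = arccos(√0.06706) = 75.0°, giving θ ≈ 39 + 75.0 = 114.0°.

θ ≈ 114°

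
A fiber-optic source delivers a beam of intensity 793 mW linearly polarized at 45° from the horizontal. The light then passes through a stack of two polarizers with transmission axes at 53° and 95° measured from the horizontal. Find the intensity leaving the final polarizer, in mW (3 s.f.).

I ≈ 429 mW

I₁ = 793 mW · cos²(8°) = 777.6 mW.
I₂ = I₁ · cos²(42°) = 777.6 · 0.5523 = 429.5 mW.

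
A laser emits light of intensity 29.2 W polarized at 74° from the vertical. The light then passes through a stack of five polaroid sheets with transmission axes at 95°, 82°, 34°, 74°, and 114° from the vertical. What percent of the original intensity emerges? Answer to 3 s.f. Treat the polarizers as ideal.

By Malus's law, I₁ = 29.2 W · cos²(21°) = 25.45 W.
I₂ = I₁ · cos²(13°) = 25.45 · 0.9494 = 24.16 W.
I₃ = I₂ · cos²(48°) = 24.16 · 0.4477 = 10.82 W.
I₄ = I₃ · cos²(40°) = 10.82 · 0.5868 = 6.348 W.
I₅ = I₄ · cos²(40°) = 6.348 · 0.5868 = 3.725 W.
That is 12.76% of the incident intensity.

≈ 12.8%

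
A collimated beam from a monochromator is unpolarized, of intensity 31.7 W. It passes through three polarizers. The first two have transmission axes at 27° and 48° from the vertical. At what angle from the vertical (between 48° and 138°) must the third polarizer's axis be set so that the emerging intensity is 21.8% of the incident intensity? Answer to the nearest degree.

θ ≈ 93°

Unpolarized light through the first polarizer → I₁ = ½ I₀, now polarized at 27°.
I₂ = I₁ cos²(48° − 27°) = 0.5 I₀ · cos²(21°) = 0.4358 I₀.
Need I₃/I₀ = 0.218, so cos²(θ − 48°) = 0.218 / 0.4358 = 0.5002.
θ − 48° = arccos(√0.5002) = 45.0°, giving θ ≈ 48 + 45.0 = 93.0°.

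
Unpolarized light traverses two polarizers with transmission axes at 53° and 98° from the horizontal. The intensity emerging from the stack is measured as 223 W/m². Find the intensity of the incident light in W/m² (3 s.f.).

Unpolarized light through the first polarizer → I₁ = ½ I₀, now polarized at 53°.
I₂ = I₁ cos²(98° − 53°) = 0.5 I₀ · cos²(45°) = 0.25 I₀.
So 223 W/m² = 0.25 I₀, giving I₀ = 223/0.25 = 892 W/m².

I₀ ≈ 892 W/m²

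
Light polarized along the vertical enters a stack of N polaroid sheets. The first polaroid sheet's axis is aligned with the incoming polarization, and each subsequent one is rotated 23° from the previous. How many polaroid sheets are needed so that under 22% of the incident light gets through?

N = 11

First polarizer is aligned with the polarization: full transmission.
Each further stage multiplies by cos²(23°) = 0.8473.
After N polarizers: T = 0.8473^(N−1). Require T < 0.22 ⇒ N−1 > ln(0.22)/ln(0.8473) = 9.14, so N−1 ≥ 10 and N = 11.
Check: N=11 gives T = 0.1908 < 0.22; N=10 gives T = 0.2251.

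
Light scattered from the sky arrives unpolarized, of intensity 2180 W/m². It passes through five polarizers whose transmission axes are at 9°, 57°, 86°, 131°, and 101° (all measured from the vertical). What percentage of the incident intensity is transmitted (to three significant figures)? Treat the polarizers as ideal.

≈ 6.42%

Unpolarized light through the first polarizer → I₁ = 2180 W/m²/2 = 1090 W/m², polarized at 9°.
I₂ = I₁ · cos²(48°) = 1090 · 0.4477 = 488 W/m².
I₃ = I₂ · cos²(29°) = 488 · 0.765 = 373.3 W/m².
I₄ = I₃ · cos²(45°) = 373.3 · 0.5 = 186.7 W/m².
I₅ = I₄ · cos²(30°) = 186.7 · 0.75 = 140 W/m².
That is 6.422% of the incident intensity.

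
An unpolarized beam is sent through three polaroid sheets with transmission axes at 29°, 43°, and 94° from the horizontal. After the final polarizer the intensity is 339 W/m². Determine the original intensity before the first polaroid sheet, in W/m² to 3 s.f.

I₀ ≈ 1820 W/m²

Unpolarized light through the first polarizer → I₁ = ½ I₀, now polarized at 29°.
I₂ = I₁ cos²(43° − 29°) = 0.5 I₀ · cos²(14°) = 0.4707 I₀.
I₃ = I₂ cos²(94° − 43°) = 0.4707 I₀ · cos²(51°) = 0.1864 I₀.
So 339 W/m² = 0.1864 I₀, giving I₀ = 339/0.1864 = 1818 W/m².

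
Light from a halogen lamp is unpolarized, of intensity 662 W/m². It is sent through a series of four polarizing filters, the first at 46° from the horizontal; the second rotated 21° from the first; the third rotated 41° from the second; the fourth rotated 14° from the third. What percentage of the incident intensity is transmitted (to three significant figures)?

≈ 23.4%

Unpolarized light through the first polarizer → I₁ = 662 W/m²/2 = 331 W/m², polarized at 46°.
I₂ = I₁ · cos²(21°) = 331 · 0.8716 = 288.5 W/m².
I₃ = I₂ · cos²(41°) = 288.5 · 0.5696 = 164.3 W/m².
I₄ = I₃ · cos²(14°) = 164.3 · 0.9415 = 154.7 W/m².
That is 23.37% of the incident intensity.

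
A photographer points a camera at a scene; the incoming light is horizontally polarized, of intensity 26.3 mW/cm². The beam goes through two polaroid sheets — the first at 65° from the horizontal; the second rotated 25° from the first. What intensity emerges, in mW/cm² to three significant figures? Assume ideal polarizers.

I₁ = 26.3 mW/cm² · cos²(65°) = 4.697 mW/cm².
I₂ = I₁ · cos²(25°) = 4.697 · 0.8214 = 3.858 mW/cm².

I ≈ 3.86 mW/cm²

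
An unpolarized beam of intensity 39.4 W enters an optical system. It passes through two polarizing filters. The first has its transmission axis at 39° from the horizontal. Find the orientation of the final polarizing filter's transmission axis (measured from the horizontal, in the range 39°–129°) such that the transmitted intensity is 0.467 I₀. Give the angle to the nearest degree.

θ ≈ 54°

Unpolarized light through the first polarizer → I₁ = ½ I₀, now polarized at 39°.
Need I₂/I₀ = 0.467, so cos²(θ − 39°) = 0.467 / 0.5 = 0.934.
θ − 39° = arccos(√0.934) = 14.9°, giving θ ≈ 39 + 14.9 = 53.9°.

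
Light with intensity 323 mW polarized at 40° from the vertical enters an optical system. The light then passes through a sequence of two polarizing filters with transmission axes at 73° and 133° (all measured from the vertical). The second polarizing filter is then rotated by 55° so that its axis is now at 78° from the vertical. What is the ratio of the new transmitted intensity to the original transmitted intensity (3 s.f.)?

Before rotation:
By Malus's law, I₁ = I₀ cos²(73° − 40°) = I₀ cos²(33°) = 0.7034 I₀.
I₂ = I₁ cos²(133° − 73°) = 0.7034 I₀ · cos²(60°) = 0.1758 I₀.
After rotation:
I₁ = I₀ cos²(73° − 40°) = I₀ cos²(33°) = 0.7034 I₀.
I₂ = I₁ cos²(78° − 73°) = 0.7034 I₀ · cos²(5°) = 0.698 I₀.
Ratio = 0.698 / 0.1758 = 3.97.

I_new/I_old ≈ 3.97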